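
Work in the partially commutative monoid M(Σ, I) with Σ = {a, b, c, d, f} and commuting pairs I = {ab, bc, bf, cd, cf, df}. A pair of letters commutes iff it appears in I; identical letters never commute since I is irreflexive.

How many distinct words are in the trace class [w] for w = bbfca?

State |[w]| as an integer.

20

drop 0:b onto floor
drop 1:b onto {0:b}
drop 2:f onto floor
drop 3:c onto floor
drop 4:a onto {2:f, 3:c}
ground layer = {0:b, 2:f, 3:c}
drop-orders for the pieces not yet dropped (sum over which currently-grounded one goes next):
  1 to go: {1} 1  {4} 1
  2 to go: {0,1} 1  {1,4} 2  {2,4} 1  {3,4} 1
  3 to go: {0,1,4} 3  {1,2,4} 3  {1,3,4} 3  {2,3,4} 2
  if 0:b drops first: 8 orders
  if 2:f drops first: 6 orders
  if 3:c drops first: 6 orders
heap linearizations: 20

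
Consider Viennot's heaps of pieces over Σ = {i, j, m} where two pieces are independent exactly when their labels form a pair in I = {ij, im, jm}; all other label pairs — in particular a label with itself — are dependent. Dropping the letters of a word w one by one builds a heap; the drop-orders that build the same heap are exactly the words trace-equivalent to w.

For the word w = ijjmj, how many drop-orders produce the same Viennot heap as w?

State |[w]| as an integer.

piece 0:i — minimal
piece 1:j — minimal
piece 2:j rests on {1:j}
piece 3:m — minimal
piece 4:j rests on {2:j}
minimal pieces: {0:i, 1:j, 3:m}
ways to finish when only these pieces remain (= sum over removing one remaining piece with nothing left below it):
  1 left: {0}→1  {3}→1  {4}→1
  2 left: {0,3}→2  {0,4}→2  {2,4}→1  {3,4}→2
  3 left: {0,2,4}→3  {0,3,4}→6  {1,2,4}→1  {2,3,4}→3
  placing 0:i first → 4 extensions
  placing 1:j first → 12 extensions
  placing 3:m first → 4 extensions
total linear extensions = 20

20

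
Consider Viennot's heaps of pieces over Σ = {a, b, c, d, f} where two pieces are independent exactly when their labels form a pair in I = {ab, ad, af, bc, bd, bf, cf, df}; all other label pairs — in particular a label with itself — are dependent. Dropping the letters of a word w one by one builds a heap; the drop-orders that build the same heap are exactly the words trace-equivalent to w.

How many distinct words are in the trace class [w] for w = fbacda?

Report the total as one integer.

drop 0:f onto floor
drop 1:b onto floor
drop 2:a onto floor
drop 3:c onto {2:a}
drop 4:d onto {3:c}
drop 5:a onto {3:c}
ground layer = {0:f, 1:b, 2:a}
drop-orders for the pieces not yet dropped (sum over which currently-grounded one goes next):
  1 to go: {0} 1  {1} 1  {4} 1  {5} 1
  2 to go: {0,1} 2  {0,4} 2  {0,5} 2  {1,4} 2  {1,5} 2  {4,5} 2
  3 to go: {0,1,4} 6  {0,1,5} 6  {0,4,5} 6  {1,4,5} 6  {3,4,5} 2
  4 to go: {0,1,4,5} 24  {0,3,4,5} 8  {1,3,4,5} 8  {2,3,4,5} 2
  if 0:f drops first: 10 orders
  if 1:b drops first: 10 orders
  if 2:a drops first: 40 orders
heap linearizations: 60

60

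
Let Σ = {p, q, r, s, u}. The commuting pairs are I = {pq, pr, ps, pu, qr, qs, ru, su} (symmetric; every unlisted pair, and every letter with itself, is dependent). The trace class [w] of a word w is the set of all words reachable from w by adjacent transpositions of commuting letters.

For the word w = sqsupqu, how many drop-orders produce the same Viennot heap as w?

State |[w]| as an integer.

105

piece 0:s — minimal
piece 1:q — minimal
piece 2:s rests on {0:s}
piece 3:u rests on {1:q}
piece 4:p — minimal
piece 5:q rests on {3:u}
piece 6:u rests on {5:q}
minimal pieces: {0:s, 1:q, 4:p}
ways to finish when only these pieces remain (= sum over removing one remaining piece with nothing left below it):
  1 left: {2}→1  {4}→1  {6}→1
  2 left: {0,2}→1  {2,4}→2  {2,6}→2  {4,6}→2  {5,6}→1
  3 left: {0,2,4}→3  {0,2,6}→3  {2,4,6}→6  {2,5,6}→3  {3,5,6}→1  {4,5,6}→3
  4 left: {0,2,4,6}→12  {0,2,5,6}→6  {1,3,5,6}→1  {2,3,5,6}→4  {2,4,5,6}→12  {3,4,5,6}→4
  5 left: {0,2,3,5,6}→10  {0,2,4,5,6}→30  {1,2,3,5,6}→5  {1,3,4,5,6}→5  {2,3,4,5,6}→20
  placing 0:s first → 30 extensions
  placing 1:q first → 60 extensions
  placing 4:p first → 15 extensions
total linear extensions = 105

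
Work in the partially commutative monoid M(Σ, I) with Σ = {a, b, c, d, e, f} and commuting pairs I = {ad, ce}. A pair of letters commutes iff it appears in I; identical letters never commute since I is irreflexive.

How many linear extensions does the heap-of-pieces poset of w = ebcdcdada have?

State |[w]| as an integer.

6

piece 0:e — minimal
piece 1:b rests on {0:e}
piece 2:c rests on {1:b}
piece 3:d rests on {2:c}
piece 4:c rests on {3:d}
piece 5:d rests on {4:c}
piece 6:a rests on {4:c}
piece 7:d rests on {5:d}
piece 8:a rests on {6:a}
minimal pieces: {0:e}
ways to finish when only these pieces remain (= sum over removing one remaining piece with nothing left below it):
  1 left: {7}→1  {8}→1
  2 left: {5,7}→1  {6,8}→1  {7,8}→2
  3 left: {5,7,8}→3  {6,7,8}→3
  4 left: {5,6,7,8}→6
  5 left: {4,5,6,7,8}→6
  6 left: {3,4,5,6,7,8}→6
  7 left: {2,3,4,5,6,7,8}→6
  placing 0:e first → 6 extensions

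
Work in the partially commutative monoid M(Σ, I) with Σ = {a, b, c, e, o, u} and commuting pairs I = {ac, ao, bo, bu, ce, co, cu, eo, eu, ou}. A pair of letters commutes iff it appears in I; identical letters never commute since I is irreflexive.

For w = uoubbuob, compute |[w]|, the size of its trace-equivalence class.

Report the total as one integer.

560

0(u) covers ∅
1(o) covers ∅
2(u) covers 0:u
3(b) covers ∅
4(b) covers 3:b
5(u) covers 2:u
6(o) covers 1:o
7(b) covers 4:b
floor of heap: 0:u, 1:o, 3:b
completions by unplaced set U, small U first (add the entries for U minus each lowest piece of U):
  |U|=1: {5}:1  {6}:1  {7}:1
  |U|=2: {1,6}:1  {2,5}:1  {4,7}:1  {5,6}:2  {5,7}:2  {6,7}:2
  |U|=3: {0,2,5}:1  {1,5,6}:3  {1,6,7}:3  {2,5,6}:3  {2,5,7}:3  {3,4,7}:1  {4,5,7}:3  {4,6,7}:3  {5,6,7}:6
  |U|=4: {0,2,5,6}:4  {0,2,5,7}:4  {1,2,5,6}:6  {1,4,6,7}:6  {1,5,6,7}:12  {2,4,5,7}:6  {2,5,6,7}:12  {3,4,5,7}:4  {3,4,6,7}:4  {4,5,6,7}:12
  |U|=5: {0,1,2,5,6}:10  {0,2,4,5,7}:10  {0,2,5,6,7}:20  {1,2,5,6,7}:30  {1,3,4,6,7}:10  {1,4,5,6,7}:30  {2,3,4,5,7}:10  {2,4,5,6,7}:30  {3,4,5,6,7}:20
  |U|=6: {0,1,2,5,6,7}:60  {0,2,3,4,5,7}:20  {0,2,4,5,6,7}:60  {1,2,4,5,6,7}:90  {1,3,4,5,6,7}:60  {2,3,4,5,6,7}:60
  start at 0(u): 210
  start at 1(o): 140
  start at 3(b): 210
sum over floor = 560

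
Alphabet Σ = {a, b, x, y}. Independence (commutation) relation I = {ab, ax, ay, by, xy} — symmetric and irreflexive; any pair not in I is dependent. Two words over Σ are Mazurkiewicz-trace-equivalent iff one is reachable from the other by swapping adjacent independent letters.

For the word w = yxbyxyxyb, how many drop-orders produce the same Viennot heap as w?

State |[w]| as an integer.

126

piece 0:y — minimal
piece 1:x — minimal
piece 2:b rests on {1:x}
piece 3:y rests on {0:y}
piece 4:x rests on {2:b}
piece 5:y rests on {3:y}
piece 6:x rests on {4:x}
piece 7:y rests on {5:y}
piece 8:b rests on {6:x}
minimal pieces: {0:y, 1:x}
ways to finish when only these pieces remain (= sum over removing one remaining piece with nothing left below it):
  1 left: {7}→1  {8}→1
  2 left: {5,7}→1  {6,8}→1  {7,8}→2
  3 left: {3,5,7}→1  {4,6,8}→1  {5,7,8}→3  {6,7,8}→3
  4 left: {0,3,5,7}→1  {2,4,6,8}→1  {3,5,7,8}→4  {4,6,7,8}→4  {5,6,7,8}→6
  5 left: {0,3,5,7,8}→5  {1,2,4,6,8}→1  {2,4,6,7,8}→5  {3,5,6,7,8}→10  {4,5,6,7,8}→10
  6 left: {0,3,5,6,7,8}→15  {1,2,4,6,7,8}→6  {2,4,5,6,7,8}→15  {3,4,5,6,7,8}→20
  7 left: {0,3,4,5,6,7,8}→35  {1,2,4,5,6,7,8}→21  {2,3,4,5,6,7,8}→35
  placing 0:y first → 56 extensions
  placing 1:x first → 70 extensions
total linear extensions = 126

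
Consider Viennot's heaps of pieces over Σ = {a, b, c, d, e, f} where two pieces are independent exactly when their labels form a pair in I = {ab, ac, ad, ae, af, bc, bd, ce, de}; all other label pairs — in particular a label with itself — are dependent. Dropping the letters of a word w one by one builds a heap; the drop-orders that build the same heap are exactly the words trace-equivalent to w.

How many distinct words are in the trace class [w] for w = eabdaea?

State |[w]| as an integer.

140

piece 0:e — minimal
piece 1:a — minimal
piece 2:b rests on {0:e}
piece 3:d — minimal
piece 4:a rests on {1:a}
piece 5:e rests on {2:b}
piece 6:a rests on {4:a}
minimal pieces: {0:e, 1:a, 3:d}
ways to finish when only these pieces remain (= sum over removing one remaining piece with nothing left below it):
  1 left: {3}→1  {5}→1  {6}→1
  2 left: {2,5}→1  {3,5}→2  {3,6}→2  {4,6}→1  {5,6}→2
  3 left: {0,2,5}→1  {1,4,6}→1  {2,3,5}→3  {2,5,6}→3  {3,4,6}→3  {3,5,6}→6  {4,5,6}→3
  4 left: {0,2,3,5}→4  {0,2,5,6}→4  {1,3,4,6}→4  {1,4,5,6}→4  {2,3,5,6}→12  {2,4,5,6}→6  {3,4,5,6}→12
  5 left: {0,2,3,5,6}→20  {0,2,4,5,6}→10  {1,2,4,5,6}→10  {1,3,4,5,6}→20  {2,3,4,5,6}→30
  placing 0:e first → 60 extensions
  placing 1:a first → 60 extensions
  placing 3:d first → 20 extensions
total linear extensions = 140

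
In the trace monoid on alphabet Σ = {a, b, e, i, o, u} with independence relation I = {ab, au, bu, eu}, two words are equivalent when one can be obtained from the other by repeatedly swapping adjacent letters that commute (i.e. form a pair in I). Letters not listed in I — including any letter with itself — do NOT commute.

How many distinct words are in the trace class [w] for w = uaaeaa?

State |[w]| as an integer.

6

piece 0:u — minimal
piece 1:a — minimal
piece 2:a rests on {1:a}
piece 3:e rests on {2:a}
piece 4:a rests on {3:e}
piece 5:a rests on {4:a}
minimal pieces: {0:u, 1:a}
ways to finish when only these pieces remain (= sum over removing one remaining piece with nothing left below it):
  1 left: {0}→1  {5}→1
  2 left: {0,5}→2  {4,5}→1
  3 left: {0,4,5}→3  {3,4,5}→1
  4 left: {0,3,4,5}→4  {2,3,4,5}→1
  placing 0:u first → 1 extensions
  placing 1:a first → 5 extensions
total linear extensions = 6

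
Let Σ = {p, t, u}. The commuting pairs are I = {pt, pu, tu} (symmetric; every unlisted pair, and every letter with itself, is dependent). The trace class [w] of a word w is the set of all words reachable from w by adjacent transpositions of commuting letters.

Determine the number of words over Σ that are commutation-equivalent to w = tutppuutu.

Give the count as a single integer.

1260

0(t) covers ∅
1(u) covers ∅
2(t) covers 0:t
3(p) covers ∅
4(p) covers 3:p
5(u) covers 1:u
6(u) covers 5:u
7(t) covers 2:t
8(u) covers 6:u
floor of heap: 0:t, 1:u, 3:p
completions by unplaced set U, small U first (add the entries for U minus each lowest piece of U):
  |U|=1: {4}:1  {7}:1  {8}:1
  |U|=2: {2,7}:1  {3,4}:1  {4,7}:2  {4,8}:2  {6,8}:1  {7,8}:2
  |U|=3: {0,2,7}:1  {2,4,7}:3  {2,7,8}:3  {3,4,7}:3  {3,4,8}:3  {4,6,8}:3  {4,7,8}:6  {5,6,8}:1  {6,7,8}:3
  |U|=4: {0,2,4,7}:4  {0,2,7,8}:4  {1,5,6,8}:1  {2,3,4,7}:6  {2,4,7,8}:12  {2,6,7,8}:6  {3,4,6,8}:6  {3,4,7,8}:12  {4,5,6,8}:4  {4,6,7,8}:12  {5,6,7,8}:4
  |U|=5: {0,2,3,4,7}:10  {0,2,4,7,8}:20  {0,2,6,7,8}:10  {1,4,5,6,8}:5  {1,5,6,7,8}:5  {2,3,4,7,8}:30  {2,4,6,7,8}:30  {2,5,6,7,8}:10  {3,4,5,6,8}:10  {3,4,6,7,8}:30  {4,5,6,7,8}:20
  |U|=6: {0,2,3,4,7,8}:60  {0,2,4,6,7,8}:60  {0,2,5,6,7,8}:20  {1,2,5,6,7,8}:15  {1,3,4,5,6,8}:15  {1,4,5,6,7,8}:30  {2,3,4,6,7,8}:90  {2,4,5,6,7,8}:60  {3,4,5,6,7,8}:60
  |U|=7: {0,1,2,5,6,7,8}:35  {0,2,3,4,6,7,8}:210  {0,2,4,5,6,7,8}:140  {1,2,4,5,6,7,8}:105  {1,3,4,5,6,7,8}:105  {2,3,4,5,6,7,8}:210
  start at 0(t): 420
  start at 1(u): 560
  start at 3(p): 280
sum over floor = 1260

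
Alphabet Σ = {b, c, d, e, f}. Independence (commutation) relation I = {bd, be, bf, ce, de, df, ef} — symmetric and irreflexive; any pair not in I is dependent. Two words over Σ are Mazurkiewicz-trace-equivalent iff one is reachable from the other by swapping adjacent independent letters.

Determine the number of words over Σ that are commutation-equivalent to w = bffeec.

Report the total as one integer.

45

#0=b has no predecessor
#1=f has no predecessor
#2=f depends on [1:f]
#3=e has no predecessor
#4=e depends on [3:e]
#5=c depends on [0:b, 2:f]
sources: [0:b, 1:f, 3:e]
N(rest) = Σ N(rest − s) over sources s of rest; N(one piece) = 1:
  size 1 → [4]=1  [5]=1
  size 2 → [0,5]=1  [2,5]=1  [3,4]=1  [4,5]=2
  size 3 → [0,2,5]=2  [0,4,5]=3  [1,2,5]=1  [2,4,5]=3  [3,4,5]=3
  size 4 → [0,1,2,5]=3  [0,2,4,5]=8  [0,3,4,5]=6  [1,2,4,5]=4  [2,3,4,5]=6
  first=0(b) contributes 10
  first=1(f) contributes 20
  first=3(e) contributes 15
|[w]| = 45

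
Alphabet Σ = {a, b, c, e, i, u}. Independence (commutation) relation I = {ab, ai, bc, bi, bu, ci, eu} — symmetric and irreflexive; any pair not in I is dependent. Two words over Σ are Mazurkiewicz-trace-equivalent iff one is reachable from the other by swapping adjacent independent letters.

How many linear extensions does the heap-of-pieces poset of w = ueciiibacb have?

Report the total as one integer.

piece 0:u — minimal
piece 1:e — minimal
piece 2:c rests on {0:u, 1:e}
piece 3:i rests on {0:u, 1:e}
piece 4:i rests on {3:i}
piece 5:i rests on {4:i}
piece 6:b rests on {1:e}
piece 7:a rests on {2:c}
piece 8:c rests on {7:a}
piece 9:b rests on {6:b}
minimal pieces: {0:u, 1:e}
ways to finish when only these pieces remain (= sum over removing one remaining piece with nothing left below it):
  1 left: {5}→1  {8}→1  {9}→1
  2 left: {4,5}→1  {5,8}→2  {5,9}→2  {6,9}→1  {7,8}→1  {8,9}→2
  3 left: {2,7,8}→1  {3,4,5}→1  {4,5,8}→3  {4,5,9}→3  {5,6,9}→3  {5,7,8}→3  {5,8,9}→6  {6,8,9}→3  {7,8,9}→3
  4 left: {2,5,7,8}→4  {2,7,8,9}→4  {3,4,5,8}→4  {3,4,5,9}→4  {4,5,6,9}→6  {4,5,7,8}→6  {4,5,8,9}→12  {5,6,8,9}→12  {5,7,8,9}→12  {6,7,8,9}→6
  5 left: {2,4,5,7,8}→10  {2,5,7,8,9}→20  {2,6,7,8,9}→10  {3,4,5,6,9}→10  {3,4,5,7,8}→10  {3,4,5,8,9}→20  {4,5,6,8,9}→30  {4,5,7,8,9}→30  {5,6,7,8,9}→30
  6 left: {2,3,4,5,7,8}→20  {2,4,5,7,8,9}→60  {2,5,6,7,8,9}→60  {3,4,5,6,8,9}→60  {3,4,5,7,8,9}→60  {4,5,6,7,8,9}→90
  7 left: {0,2,3,4,5,7,8}→20  {2,3,4,5,7,8,9}→140  {2,4,5,6,7,8,9}→210  {3,4,5,6,7,8,9}→210
  8 left: {0,2,3,4,5,7,8,9}→160  {2,3,4,5,6,7,8,9}→560
  placing 0:u first → 560 extensions
  placing 1:e first → 720 extensions
total linear extensions = 1280

1280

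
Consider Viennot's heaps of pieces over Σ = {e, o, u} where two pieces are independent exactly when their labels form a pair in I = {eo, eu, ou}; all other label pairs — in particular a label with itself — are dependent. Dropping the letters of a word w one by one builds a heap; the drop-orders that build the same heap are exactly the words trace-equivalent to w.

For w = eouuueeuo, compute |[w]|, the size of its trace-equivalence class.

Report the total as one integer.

1260

piece 0:e — minimal
piece 1:o — minimal
piece 2:u — minimal
piece 3:u rests on {2:u}
piece 4:u rests on {3:u}
piece 5:e rests on {0:e}
piece 6:e rests on {5:e}
piece 7:u rests on {4:u}
piece 8:o rests on {1:o}
minimal pieces: {0:e, 1:o, 2:u}
ways to finish when only these pieces remain (= sum over removing one remaining piece with nothing left below it):
  1 left: {6}→1  {7}→1  {8}→1
  2 left: {1,8}→1  {4,7}→1  {5,6}→1  {6,7}→2  {6,8}→2  {7,8}→2
  3 left: {0,5,6}→1  {1,6,8}→3  {1,7,8}→3  {3,4,7}→1  {4,6,7}→3  {4,7,8}→3  {5,6,7}→3  {5,6,8}→3  {6,7,8}→6
  4 left: {0,5,6,7}→4  {0,5,6,8}→4  {1,4,7,8}→6  {1,5,6,8}→6  {1,6,7,8}→12  {2,3,4,7}→1  {3,4,6,7}→4  {3,4,7,8}→4  {4,5,6,7}→6  {4,6,7,8}→12  {5,6,7,8}→12
  5 left: {0,1,5,6,8}→10  {0,4,5,6,7}→10  {0,5,6,7,8}→20  {1,3,4,7,8}→10  {1,4,6,7,8}→30  {1,5,6,7,8}→30  {2,3,4,6,7}→5  {2,3,4,7,8}→5  {3,4,5,6,7}→10  {3,4,6,7,8}→20  {4,5,6,7,8}→30
  6 left: {0,1,5,6,7,8}→60  {0,3,4,5,6,7}→20  {0,4,5,6,7,8}→60  {1,2,3,4,7,8}→15  {1,3,4,6,7,8}→60  {1,4,5,6,7,8}→90  {2,3,4,5,6,7}→15  {2,3,4,6,7,8}→30  {3,4,5,6,7,8}→60
  7 left: {0,1,4,5,6,7,8}→210  {0,2,3,4,5,6,7}→35  {0,3,4,5,6,7,8}→140  {1,2,3,4,6,7,8}→105  {1,3,4,5,6,7,8}→210  {2,3,4,5,6,7,8}→105
  placing 0:e first → 420 extensions
  placing 1:o first → 280 extensions
  placing 2:u first → 560 extensions
total linear extensions = 1260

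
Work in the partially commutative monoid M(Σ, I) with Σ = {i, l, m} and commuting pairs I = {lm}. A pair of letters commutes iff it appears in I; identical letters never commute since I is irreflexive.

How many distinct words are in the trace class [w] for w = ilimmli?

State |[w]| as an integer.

0(i) covers ∅
1(l) covers 0:i
2(i) covers 1:l
3(m) covers 2:i
4(m) covers 3:m
5(l) covers 2:i
6(i) covers 4:m, 5:l
floor of heap: 0:i
completions by unplaced set U, small U first (add the entries for U minus each lowest piece of U):
  |U|=1: {6}:1
  |U|=2: {4,6}:1  {5,6}:1
  |U|=3: {3,4,6}:1  {4,5,6}:2
  |U|=4: {3,4,5,6}:3
  |U|=5: {2,3,4,5,6}:3
  start at 0(i): 3

3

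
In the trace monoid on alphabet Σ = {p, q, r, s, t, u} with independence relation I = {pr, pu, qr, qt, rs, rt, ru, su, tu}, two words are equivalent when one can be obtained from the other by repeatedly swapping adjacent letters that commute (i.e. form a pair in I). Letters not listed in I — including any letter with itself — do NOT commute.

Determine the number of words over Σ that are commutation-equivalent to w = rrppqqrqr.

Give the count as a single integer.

#0=r has no predecessor
#1=r depends on [0:r]
#2=p has no predecessor
#3=p depends on [2:p]
#4=q depends on [3:p]
#5=q depends on [4:q]
#6=r depends on [1:r]
#7=q depends on [5:q]
#8=r depends on [6:r]
sources: [0:r, 2:p]
N(rest) = Σ N(rest − s) over sources s of rest; N(one piece) = 1:
  size 1 → [7]=1  [8]=1
  size 2 → [5,7]=1  [6,8]=1  [7,8]=2
  size 3 → [1,6,8]=1  [4,5,7]=1  [5,7,8]=3  [6,7,8]=3
  size 4 → [0,1,6,8]=1  [1,6,7,8]=4  [3,4,5,7]=1  [4,5,7,8]=4  [5,6,7,8]=6
  size 5 → [0,1,6,7,8]=5  [1,5,6,7,8]=10  [2,3,4,5,7]=1  [3,4,5,7,8]=5  [4,5,6,7,8]=10
  size 6 → [0,1,5,6,7,8]=15  [1,4,5,6,7,8]=20  [2,3,4,5,7,8]=6  [3,4,5,6,7,8]=15
  size 7 → [0,1,4,5,6,7,8]=35  [1,3,4,5,6,7,8]=35  [2,3,4,5,6,7,8]=21
  first=0(r) contributes 56
  first=2(p) contributes 70
|[w]| = 126

126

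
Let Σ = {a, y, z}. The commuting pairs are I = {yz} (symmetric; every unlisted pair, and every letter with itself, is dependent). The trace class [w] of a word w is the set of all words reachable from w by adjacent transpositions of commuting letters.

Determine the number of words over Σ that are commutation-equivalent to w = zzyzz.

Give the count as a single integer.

5

drop 0:z onto floor
drop 1:z onto {0:z}
drop 2:y onto floor
drop 3:z onto {1:z}
drop 4:z onto {3:z}
ground layer = {0:z, 2:y}
drop-orders for the pieces not yet dropped (sum over which currently-grounded one goes next):
  1 to go: {2} 1  {4} 1
  2 to go: {2,4} 2  {3,4} 1
  3 to go: {1,3,4} 1  {2,3,4} 3
  if 0:z drops first: 4 orders
  if 2:y drops first: 1 orders
heap linearizations: 5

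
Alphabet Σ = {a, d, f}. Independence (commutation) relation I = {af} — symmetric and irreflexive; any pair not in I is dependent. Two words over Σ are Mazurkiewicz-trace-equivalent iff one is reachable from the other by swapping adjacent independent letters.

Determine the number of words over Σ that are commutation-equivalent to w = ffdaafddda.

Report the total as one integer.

#0=f has no predecessor
#1=f depends on [0:f]
#2=d depends on [1:f]
#3=a depends on [2:d]
#4=a depends on [3:a]
#5=f depends on [2:d]
#6=d depends on [4:a, 5:f]
#7=d depends on [6:d]
#8=d depends on [7:d]
#9=a depends on [8:d]
sources: [0:f]
N(rest) = Σ N(rest − s) over sources s of rest; N(one piece) = 1:
  size 1 → [9]=1
  size 2 → [8,9]=1
  size 3 → [7,8,9]=1
  size 4 → [6,7,8,9]=1
  size 5 → [4,6,7,8,9]=1  [5,6,7,8,9]=1
  size 6 → [3,4,6,7,8,9]=1  [4,5,6,7,8,9]=2
  size 7 → [3,4,5,6,7,8,9]=3
  size 8 → [2,3,4,5,6,7,8,9]=3
  first=0(f) contributes 3

3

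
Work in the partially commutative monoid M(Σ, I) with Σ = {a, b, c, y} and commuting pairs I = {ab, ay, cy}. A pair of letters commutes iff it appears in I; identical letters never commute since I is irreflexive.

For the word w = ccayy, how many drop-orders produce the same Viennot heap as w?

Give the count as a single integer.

piece 0:c — minimal
piece 1:c rests on {0:c}
piece 2:a rests on {1:c}
piece 3:y — minimal
piece 4:y rests on {3:y}
minimal pieces: {0:c, 3:y}
ways to finish when only these pieces remain (= sum over removing one remaining piece with nothing left below it):
  1 left: {2}→1  {4}→1
  2 left: {1,2}→1  {2,4}→2  {3,4}→1
  3 left: {0,1,2}→1  {1,2,4}→3  {2,3,4}→3
  placing 0:c first → 6 extensions
  placing 3:y first → 4 extensions
total linear extensions = 10

10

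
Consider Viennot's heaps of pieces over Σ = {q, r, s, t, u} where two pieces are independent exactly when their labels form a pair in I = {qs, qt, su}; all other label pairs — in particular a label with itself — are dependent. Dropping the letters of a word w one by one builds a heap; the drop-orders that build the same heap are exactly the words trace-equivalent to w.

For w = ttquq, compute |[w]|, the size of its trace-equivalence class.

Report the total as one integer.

3

drop 0:t onto floor
drop 1:t onto {0:t}
drop 2:q onto floor
drop 3:u onto {1:t, 2:q}
drop 4:q onto {3:u}
ground layer = {0:t, 2:q}
drop-orders for the pieces not yet dropped (sum over which currently-grounded one goes next):
  1 to go: {4} 1
  2 to go: {3,4} 1
  3 to go: {1,3,4} 1  {2,3,4} 1
  if 0:t drops first: 2 orders
  if 2:q drops first: 1 orders
heap linearizations: 3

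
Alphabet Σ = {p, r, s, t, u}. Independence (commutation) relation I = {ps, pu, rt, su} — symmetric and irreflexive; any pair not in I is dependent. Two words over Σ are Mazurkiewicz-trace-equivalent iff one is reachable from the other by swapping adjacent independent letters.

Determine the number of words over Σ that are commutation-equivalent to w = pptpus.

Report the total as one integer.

6

0(p) covers ∅
1(p) covers 0:p
2(t) covers 1:p
3(p) covers 2:t
4(u) covers 2:t
5(s) covers 2:t
floor of heap: 0:p
completions by unplaced set U, small U first (add the entries for U minus each lowest piece of U):
  |U|=1: {3}:1  {4}:1  {5}:1
  |U|=2: {3,4}:2  {3,5}:2  {4,5}:2
  |U|=3: {3,4,5}:6
  |U|=4: {2,3,4,5}:6
  start at 0(p): 6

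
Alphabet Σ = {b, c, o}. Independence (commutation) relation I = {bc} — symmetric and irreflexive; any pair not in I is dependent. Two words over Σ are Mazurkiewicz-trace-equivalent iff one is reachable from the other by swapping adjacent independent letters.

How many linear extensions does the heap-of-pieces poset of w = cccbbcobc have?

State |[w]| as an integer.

drop 0:c onto floor
drop 1:c onto {0:c}
drop 2:c onto {1:c}
drop 3:b onto floor
drop 4:b onto {3:b}
drop 5:c onto {2:c}
drop 6:o onto {4:b, 5:c}
drop 7:b onto {6:o}
drop 8:c onto {6:o}
ground layer = {0:c, 3:b}
drop-orders for the pieces not yet dropped (sum over which currently-grounded one goes next):
  1 to go: {7} 1  {8} 1
  2 to go: {7,8} 2
  3 to go: {6,7,8} 2
  4 to go: {4,6,7,8} 2  {5,6,7,8} 2
  5 to go: {2,5,6,7,8} 2  {3,4,6,7,8} 2  {4,5,6,7,8} 4
  6 to go: {1,2,5,6,7,8} 2  {2,4,5,6,7,8} 6  {3,4,5,6,7,8} 6
  7 to go: {0,1,2,5,6,7,8} 2  {1,2,4,5,6,7,8} 8  {2,3,4,5,6,7,8} 12
  if 0:c drops first: 20 orders
  if 3:b drops first: 10 orders
heap linearizations: 30

30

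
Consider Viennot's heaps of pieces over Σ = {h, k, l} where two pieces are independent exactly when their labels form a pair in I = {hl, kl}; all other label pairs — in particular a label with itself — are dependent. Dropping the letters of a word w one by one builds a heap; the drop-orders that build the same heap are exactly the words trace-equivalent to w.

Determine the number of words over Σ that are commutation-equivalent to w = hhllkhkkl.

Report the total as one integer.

piece 0:h — minimal
piece 1:h rests on {0:h}
piece 2:l — minimal
piece 3:l rests on {2:l}
piece 4:k rests on {1:h}
piece 5:h rests on {4:k}
piece 6:k rests on {5:h}
piece 7:k rests on {6:k}
piece 8:l rests on {3:l}
minimal pieces: {0:h, 2:l}
ways to finish when only these pieces remain (= sum over removing one remaining piece with nothing left below it):
  1 left: {7}→1  {8}→1
  2 left: {3,8}→1  {6,7}→1  {7,8}→2
  3 left: {2,3,8}→1  {3,7,8}→3  {5,6,7}→1  {6,7,8}→3
  4 left: {2,3,7,8}→4  {3,6,7,8}→6  {4,5,6,7}→1  {5,6,7,8}→4
  5 left: {1,4,5,6,7}→1  {2,3,6,7,8}→10  {3,5,6,7,8}→10  {4,5,6,7,8}→5
  6 left: {0,1,4,5,6,7}→1  {1,4,5,6,7,8}→6  {2,3,5,6,7,8}→20  {3,4,5,6,7,8}→15
  7 left: {0,1,4,5,6,7,8}→7  {1,3,4,5,6,7,8}→21  {2,3,4,5,6,7,8}→35
  placing 0:h first → 56 extensions
  placing 2:l first → 28 extensions
total linear extensions = 84

84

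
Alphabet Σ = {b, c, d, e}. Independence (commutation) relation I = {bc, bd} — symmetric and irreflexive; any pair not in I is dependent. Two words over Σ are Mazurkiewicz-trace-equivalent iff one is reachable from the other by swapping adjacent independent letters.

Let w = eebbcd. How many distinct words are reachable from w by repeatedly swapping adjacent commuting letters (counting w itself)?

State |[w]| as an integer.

0(e) covers ∅
1(e) covers 0:e
2(b) covers 1:e
3(b) covers 2:b
4(c) covers 1:e
5(d) covers 4:c
floor of heap: 0:e
completions by unplaced set U, small U first (add the entries for U minus each lowest piece of U):
  |U|=1: {3}:1  {5}:1
  |U|=2: {2,3}:1  {3,5}:2  {4,5}:1
  |U|=3: {2,3,5}:3  {3,4,5}:3
  |U|=4: {2,3,4,5}:6
  start at 0(e): 6

6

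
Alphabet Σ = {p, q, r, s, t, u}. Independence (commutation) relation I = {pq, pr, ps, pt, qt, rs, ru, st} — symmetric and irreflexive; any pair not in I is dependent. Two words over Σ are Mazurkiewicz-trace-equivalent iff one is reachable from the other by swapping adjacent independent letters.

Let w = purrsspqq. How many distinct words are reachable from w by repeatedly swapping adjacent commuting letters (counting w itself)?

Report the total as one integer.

0(p) covers ∅
1(u) covers 0:p
2(r) covers ∅
3(r) covers 2:r
4(s) covers 1:u
5(s) covers 4:s
6(p) covers 1:u
7(q) covers 3:r, 5:s
8(q) covers 7:q
floor of heap: 0:p, 2:r
completions by unplaced set U, small U first (add the entries for U minus each lowest piece of U):
  |U|=1: {6}:1  {8}:1
  |U|=2: {6,8}:2  {7,8}:1
  |U|=3: {3,7,8}:1  {5,7,8}:1  {6,7,8}:3
  |U|=4: {2,3,7,8}:1  {3,5,7,8}:2  {3,6,7,8}:4  {4,5,7,8}:1  {5,6,7,8}:4
  |U|=5: {2,3,5,7,8}:3  {2,3,6,7,8}:5  {3,4,5,7,8}:3  {3,5,6,7,8}:10  {4,5,6,7,8}:5
  |U|=6: {1,4,5,6,7,8}:5  {2,3,4,5,7,8}:6  {2,3,5,6,7,8}:18  {3,4,5,6,7,8}:18
  |U|=7: {0,1,4,5,6,7,8}:5  {1,3,4,5,6,7,8}:23  {2,3,4,5,6,7,8}:42
  start at 0(p): 65
  start at 2(r): 28
sum over floor = 93

93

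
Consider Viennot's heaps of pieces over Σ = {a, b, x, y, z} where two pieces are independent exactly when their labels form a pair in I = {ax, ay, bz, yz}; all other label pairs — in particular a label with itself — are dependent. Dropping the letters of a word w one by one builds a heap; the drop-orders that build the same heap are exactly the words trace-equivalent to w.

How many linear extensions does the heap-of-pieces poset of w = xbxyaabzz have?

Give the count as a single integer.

0(x) covers ∅
1(b) covers 0:x
2(x) covers 1:b
3(y) covers 2:x
4(a) covers 1:b
5(a) covers 4:a
6(b) covers 3:y, 5:a
7(z) covers 2:x, 5:a
8(z) covers 7:z
floor of heap: 0:x
completions by unplaced set U, small U first (add the entries for U minus each lowest piece of U):
  |U|=1: {6}:1  {8}:1
  |U|=2: {3,6}:1  {6,8}:2  {7,8}:1
  |U|=3: {3,6,8}:3  {6,7,8}:3
  |U|=4: {3,6,7,8}:6  {5,6,7,8}:3
  |U|=5: {2,3,6,7,8}:6  {3,5,6,7,8}:9  {4,5,6,7,8}:3
  |U|=6: {2,3,5,6,7,8}:15  {3,4,5,6,7,8}:12
  |U|=7: {2,3,4,5,6,7,8}:27
  start at 0(x): 27

27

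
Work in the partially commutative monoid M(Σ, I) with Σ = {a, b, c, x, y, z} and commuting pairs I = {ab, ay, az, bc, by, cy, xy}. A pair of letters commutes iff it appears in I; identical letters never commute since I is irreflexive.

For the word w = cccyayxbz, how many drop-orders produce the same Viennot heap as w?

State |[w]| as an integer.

0(c) covers ∅
1(c) covers 0:c
2(c) covers 1:c
3(y) covers ∅
4(a) covers 2:c
5(y) covers 3:y
6(x) covers 4:a
7(b) covers 6:x
8(z) covers 5:y, 7:b
floor of heap: 0:c, 3:y
completions by unplaced set U, small U first (add the entries for U minus each lowest piece of U):
  |U|=1: {8}:1
  |U|=2: {5,8}:1  {7,8}:1
  |U|=3: {3,5,8}:1  {5,7,8}:2  {6,7,8}:1
  |U|=4: {3,5,7,8}:3  {4,6,7,8}:1  {5,6,7,8}:3
  |U|=5: {2,4,6,7,8}:1  {3,5,6,7,8}:6  {4,5,6,7,8}:4
  |U|=6: {1,2,4,6,7,8}:1  {2,4,5,6,7,8}:5  {3,4,5,6,7,8}:10
  |U|=7: {0,1,2,4,6,7,8}:1  {1,2,4,5,6,7,8}:6  {2,3,4,5,6,7,8}:15
  start at 0(c): 21
  start at 3(y): 7
sum over floor = 28

28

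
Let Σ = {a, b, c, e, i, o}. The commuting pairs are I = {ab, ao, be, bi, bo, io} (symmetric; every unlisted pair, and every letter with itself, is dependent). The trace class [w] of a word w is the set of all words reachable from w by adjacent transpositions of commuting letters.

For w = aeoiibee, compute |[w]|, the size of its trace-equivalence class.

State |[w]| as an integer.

piece 0:a — minimal
piece 1:e rests on {0:a}
piece 2:o rests on {1:e}
piece 3:i rests on {1:e}
piece 4:i rests on {3:i}
piece 5:b — minimal
piece 6:e rests on {2:o, 4:i}
piece 7:e rests on {6:e}
minimal pieces: {0:a, 5:b}
ways to finish when only these pieces remain (= sum over removing one remaining piece with nothing left below it):
  1 left: {5}→1  {7}→1
  2 left: {5,7}→2  {6,7}→1
  3 left: {2,6,7}→1  {4,6,7}→1  {5,6,7}→3
  4 left: {2,4,6,7}→2  {2,5,6,7}→4  {3,4,6,7}→1  {4,5,6,7}→4
  5 left: {2,3,4,6,7}→3  {2,4,5,6,7}→10  {3,4,5,6,7}→5
  6 left: {1,2,3,4,6,7}→3  {2,3,4,5,6,7}→18
  placing 0:a first → 21 extensions
  placing 5:b first → 3 extensions
total linear extensions = 24

24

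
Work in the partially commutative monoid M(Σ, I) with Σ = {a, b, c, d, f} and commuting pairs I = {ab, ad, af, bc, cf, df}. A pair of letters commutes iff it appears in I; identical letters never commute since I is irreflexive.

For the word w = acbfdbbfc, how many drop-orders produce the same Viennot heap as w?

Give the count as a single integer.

39

drop 0:a onto floor
drop 1:c onto {0:a}
drop 2:b onto floor
drop 3:f onto {2:b}
drop 4:d onto {1:c, 2:b}
drop 5:b onto {3:f, 4:d}
drop 6:b onto {5:b}
drop 7:f onto {6:b}
drop 8:c onto {4:d}
ground layer = {0:a, 2:b}
drop-orders for the pieces not yet dropped (sum over which currently-grounded one goes next):
  1 to go: {7} 1  {8} 1
  2 to go: {6,7} 1  {7,8} 2
  3 to go: {5,6,7} 1  {6,7,8} 3
  4 to go: {3,5,6,7} 1  {5,6,7,8} 4
  5 to go: {3,5,6,7,8} 5  {4,5,6,7,8} 4
  6 to go: {1,4,5,6,7,8} 4  {3,4,5,6,7,8} 9
  7 to go: {0,1,4,5,6,7,8} 4  {1,3,4,5,6,7,8} 13  {2,3,4,5,6,7,8} 9
  if 0:a drops first: 22 orders
  if 2:b drops first: 17 orders
heap linearizations: 39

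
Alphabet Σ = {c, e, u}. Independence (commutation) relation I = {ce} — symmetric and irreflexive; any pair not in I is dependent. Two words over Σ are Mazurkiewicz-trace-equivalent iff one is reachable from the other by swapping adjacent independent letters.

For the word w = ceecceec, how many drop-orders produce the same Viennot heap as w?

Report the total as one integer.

70

#0=c has no predecessor
#1=e has no predecessor
#2=e depends on [1:e]
#3=c depends on [0:c]
#4=c depends on [3:c]
#5=e depends on [2:e]
#6=e depends on [5:e]
#7=c depends on [4:c]
sources: [0:c, 1:e]
N(rest) = Σ N(rest − s) over sources s of rest; N(one piece) = 1:
  size 1 → [6]=1  [7]=1
  size 2 → [4,7]=1  [5,6]=1  [6,7]=2
  size 3 → [2,5,6]=1  [3,4,7]=1  [4,6,7]=3  [5,6,7]=3
  size 4 → [0,3,4,7]=1  [1,2,5,6]=1  [2,5,6,7]=4  [3,4,6,7]=4  [4,5,6,7]=6
  size 5 → [0,3,4,6,7]=5  [1,2,5,6,7]=5  [2,4,5,6,7]=10  [3,4,5,6,7]=10
  size 6 → [0,3,4,5,6,7]=15  [1,2,4,5,6,7]=15  [2,3,4,5,6,7]=20
  first=0(c) contributes 35
  first=1(e) contributes 35
|[w]| = 70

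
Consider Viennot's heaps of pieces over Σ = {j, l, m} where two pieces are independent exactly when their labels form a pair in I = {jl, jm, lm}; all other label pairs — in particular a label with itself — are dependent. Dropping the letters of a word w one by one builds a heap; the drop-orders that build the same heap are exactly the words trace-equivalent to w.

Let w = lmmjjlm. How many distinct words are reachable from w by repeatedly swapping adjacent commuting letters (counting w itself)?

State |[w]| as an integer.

piece 0:l — minimal
piece 1:m — minimal
piece 2:m rests on {1:m}
piece 3:j — minimal
piece 4:j rests on {3:j}
piece 5:l rests on {0:l}
piece 6:m rests on {2:m}
minimal pieces: {0:l, 1:m, 3:j}
ways to finish when only these pieces remain (= sum over removing one remaining piece with nothing left below it):
  1 left: {4}→1  {5}→1  {6}→1
  2 left: {0,5}→1  {2,6}→1  {3,4}→1  {4,5}→2  {4,6}→2  {5,6}→2
  3 left: {0,4,5}→3  {0,5,6}→3  {1,2,6}→1  {2,4,6}→3  {2,5,6}→3  {3,4,5}→3  {3,4,6}→3  {4,5,6}→6
  4 left: {0,2,5,6}→6  {0,3,4,5}→6  {0,4,5,6}→12  {1,2,4,6}→4  {1,2,5,6}→4  {2,3,4,6}→6  {2,4,5,6}→12  {3,4,5,6}→12
  5 left: {0,1,2,5,6}→10  {0,2,4,5,6}→30  {0,3,4,5,6}→30  {1,2,3,4,6}→10  {1,2,4,5,6}→20  {2,3,4,5,6}→30
  placing 0:l first → 60 extensions
  placing 1:m first → 90 extensions
  placing 3:j first → 60 extensions
total linear extensions = 210

210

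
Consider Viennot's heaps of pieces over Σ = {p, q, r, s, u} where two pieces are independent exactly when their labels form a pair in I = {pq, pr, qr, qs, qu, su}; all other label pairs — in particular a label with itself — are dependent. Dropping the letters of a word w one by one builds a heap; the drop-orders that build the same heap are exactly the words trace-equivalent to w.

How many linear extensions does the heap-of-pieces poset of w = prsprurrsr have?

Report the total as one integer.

4

drop 0:p onto floor
drop 1:r onto floor
drop 2:s onto {0:p, 1:r}
drop 3:p onto {2:s}
drop 4:r onto {2:s}
drop 5:u onto {3:p, 4:r}
drop 6:r onto {5:u}
drop 7:r onto {6:r}
drop 8:s onto {7:r}
drop 9:r onto {8:s}
ground layer = {0:p, 1:r}
drop-orders for the pieces not yet dropped (sum over which currently-grounded one goes next):
  1 to go: {9} 1
  2 to go: {8,9} 1
  3 to go: {7,8,9} 1
  4 to go: {6,7,8,9} 1
  5 to go: {5,6,7,8,9} 1
  6 to go: {3,5,6,7,8,9} 1  {4,5,6,7,8,9} 1
  7 to go: {3,4,5,6,7,8,9} 2
  8 to go: {2,3,4,5,6,7,8,9} 2
  if 0:p drops first: 2 orders
  if 1:r drops first: 2 orders
heap linearizations: 4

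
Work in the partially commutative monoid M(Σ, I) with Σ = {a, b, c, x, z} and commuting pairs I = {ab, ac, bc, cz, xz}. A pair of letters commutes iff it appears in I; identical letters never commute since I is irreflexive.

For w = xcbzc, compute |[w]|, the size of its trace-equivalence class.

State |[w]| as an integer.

6

#0=x has no predecessor
#1=c depends on [0:x]
#2=b depends on [0:x]
#3=z depends on [2:b]
#4=c depends on [1:c]
sources: [0:x]
N(rest) = Σ N(rest − s) over sources s of rest; N(one piece) = 1:
  size 1 → [3]=1  [4]=1
  size 2 → [1,4]=1  [2,3]=1  [3,4]=2
  size 3 → [1,3,4]=3  [2,3,4]=3
  first=0(x) contributes 6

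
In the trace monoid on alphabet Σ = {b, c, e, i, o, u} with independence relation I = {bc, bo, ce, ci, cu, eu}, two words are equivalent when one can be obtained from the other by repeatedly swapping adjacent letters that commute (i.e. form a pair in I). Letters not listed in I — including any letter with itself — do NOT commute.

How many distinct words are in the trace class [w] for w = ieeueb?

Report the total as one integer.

4

drop 0:i onto floor
drop 1:e onto {0:i}
drop 2:e onto {1:e}
drop 3:u onto {0:i}
drop 4:e onto {2:e}
drop 5:b onto {3:u, 4:e}
ground layer = {0:i}
drop-orders for the pieces not yet dropped (sum over which currently-grounded one goes next):
  1 to go: {5} 1
  2 to go: {3,5} 1  {4,5} 1
  3 to go: {2,4,5} 1  {3,4,5} 2
  4 to go: {1,2,4,5} 1  {2,3,4,5} 3
  if 0:i drops first: 4 orders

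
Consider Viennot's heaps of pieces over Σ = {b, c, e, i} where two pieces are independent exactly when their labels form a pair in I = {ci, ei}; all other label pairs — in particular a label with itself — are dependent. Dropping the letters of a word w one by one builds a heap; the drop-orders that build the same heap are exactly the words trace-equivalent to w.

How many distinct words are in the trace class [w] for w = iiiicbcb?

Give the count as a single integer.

5

#0=i has no predecessor
#1=i depends on [0:i]
#2=i depends on [1:i]
#3=i depends on [2:i]
#4=c has no predecessor
#5=b depends on [3:i, 4:c]
#6=c depends on [5:b]
#7=b depends on [6:c]
sources: [0:i, 4:c]
N(rest) = Σ N(rest − s) over sources s of rest; N(one piece) = 1:
  size 1 → [7]=1
  size 2 → [6,7]=1
  size 3 → [5,6,7]=1
  size 4 → [3,5,6,7]=1  [4,5,6,7]=1
  size 5 → [2,3,5,6,7]=1  [3,4,5,6,7]=2
  size 6 → [1,2,3,5,6,7]=1  [2,3,4,5,6,7]=3
  first=0(i) contributes 4
  first=4(c) contributes 1
|[w]| = 5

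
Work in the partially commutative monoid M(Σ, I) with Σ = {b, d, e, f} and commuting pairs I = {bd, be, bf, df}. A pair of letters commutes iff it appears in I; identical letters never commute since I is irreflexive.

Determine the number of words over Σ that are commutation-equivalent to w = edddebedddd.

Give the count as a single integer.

drop 0:e onto floor
drop 1:d onto {0:e}
drop 2:d onto {1:d}
drop 3:d onto {2:d}
drop 4:e onto {3:d}
drop 5:b onto floor
drop 6:e onto {4:e}
drop 7:d onto {6:e}
drop 8:d onto {7:d}
drop 9:d onto {8:d}
drop 10:d onto {9:d}
ground layer = {0:e, 5:b}
drop-orders for the pieces not yet dropped (sum over which currently-grounded one goes next):
  1 to go: {5} 1  {10} 1
  2 to go: {5,10} 2  {9,10} 1
  3 to go: {5,9,10} 3  {8,9,10} 1
  4 to go: {5,8,9,10} 4  {7,8,9,10} 1
  5 to go: {5,7,8,9,10} 5  {6,7,8,9,10} 1
  6 to go: {4,6,7,8,9,10} 1  {5,6,7,8,9,10} 6
  7 to go: {3,4,6,7,8,9,10} 1  {4,5,6,7,8,9,10} 7
  8 to go: {2,3,4,6,7,8,9,10} 1  {3,4,5,6,7,8,9,10} 8
  9 to go: {1,2,3,4,6,7,8,9,10} 1  {2,3,4,5,6,7,8,9,10} 9
  if 0:e drops first: 10 orders
  if 5:b drops first: 1 orders
heap linearizations: 11

11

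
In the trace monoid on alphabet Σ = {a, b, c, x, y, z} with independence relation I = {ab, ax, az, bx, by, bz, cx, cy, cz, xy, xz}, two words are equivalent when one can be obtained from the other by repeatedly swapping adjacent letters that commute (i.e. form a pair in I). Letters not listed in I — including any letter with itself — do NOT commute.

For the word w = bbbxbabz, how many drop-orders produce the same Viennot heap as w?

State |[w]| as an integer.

drop 0:b onto floor
drop 1:b onto {0:b}
drop 2:b onto {1:b}
drop 3:x onto floor
drop 4:b onto {2:b}
drop 5:a onto floor
drop 6:b onto {4:b}
drop 7:z onto floor
ground layer = {0:b, 3:x, 5:a, 7:z}
drop-orders for the pieces not yet dropped (sum over which currently-grounded one goes next):
  1 to go: {3} 1  {5} 1  {6} 1  {7} 1
  2 to go: {3,5} 2  {3,6} 2  {3,7} 2  {4,6} 1  {5,6} 2  {5,7} 2  {6,7} 2
  3 to go: {2,4,6} 1  {3,4,6} 3  {3,5,6} 6  {3,5,7} 6  {3,6,7} 6  {4,5,6} 3  {4,6,7} 3  {5,6,7} 6
  4 to go: {1,2,4,6} 1  {2,3,4,6} 4  {2,4,5,6} 4  {2,4,6,7} 4  {3,4,5,6} 12  {3,4,6,7} 12  {3,5,6,7} 24  {4,5,6,7} 12
  5 to go: {0,1,2,4,6} 1  {1,2,3,4,6} 5  {1,2,4,5,6} 5  {1,2,4,6,7} 5  {2,3,4,5,6} 20  {2,3,4,6,7} 20  {2,4,5,6,7} 20  {3,4,5,6,7} 60
  6 to go: {0,1,2,3,4,6} 6  {0,1,2,4,5,6} 6  {0,1,2,4,6,7} 6  {1,2,3,4,5,6} 30  {1,2,3,4,6,7} 30  {1,2,4,5,6,7} 30  {2,3,4,5,6,7} 120
  if 0:b drops first: 210 orders
  if 3:x drops first: 42 orders
  if 5:a drops first: 42 orders
  if 7:z drops first: 42 orders
heap linearizations: 336

336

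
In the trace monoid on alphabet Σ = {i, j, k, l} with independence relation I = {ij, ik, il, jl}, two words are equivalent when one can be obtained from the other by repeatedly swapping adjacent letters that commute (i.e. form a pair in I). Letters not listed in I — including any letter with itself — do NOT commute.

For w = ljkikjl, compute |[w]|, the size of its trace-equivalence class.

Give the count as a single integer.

#0=l has no predecessor
#1=j has no predecessor
#2=k depends on [0:l, 1:j]
#3=i has no predecessor
#4=k depends on [2:k]
#5=j depends on [4:k]
#6=l depends on [4:k]
sources: [0:l, 1:j, 3:i]
N(rest) = Σ N(rest − s) over sources s of rest; N(one piece) = 1:
  size 1 → [3]=1  [5]=1  [6]=1
  size 2 → [3,5]=2  [3,6]=2  [5,6]=2
  size 3 → [3,5,6]=6  [4,5,6]=2
  size 4 → [2,4,5,6]=2  [3,4,5,6]=8
  size 5 → [0,2,4,5,6]=2  [1,2,4,5,6]=2  [2,3,4,5,6]=10
  first=0(l) contributes 12
  first=1(j) contributes 12
  first=3(i) contributes 4
|[w]| = 28

28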